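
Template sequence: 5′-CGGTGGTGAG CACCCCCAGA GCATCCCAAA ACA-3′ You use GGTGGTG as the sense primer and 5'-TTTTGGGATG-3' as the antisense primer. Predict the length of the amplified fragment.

Scanning the template, GGTGGTG occurs at positions 2–8; this primer anneals to the bottom strand there with its 3' end pointing downstream.
Reverse complement of the reverse primer: CATCCCAAAA. This occurs on the top strand at positions 22–31.
The product runs from position 2 to position 31, so its length is 31 − 2 + 1 = 30 bp.

30 bp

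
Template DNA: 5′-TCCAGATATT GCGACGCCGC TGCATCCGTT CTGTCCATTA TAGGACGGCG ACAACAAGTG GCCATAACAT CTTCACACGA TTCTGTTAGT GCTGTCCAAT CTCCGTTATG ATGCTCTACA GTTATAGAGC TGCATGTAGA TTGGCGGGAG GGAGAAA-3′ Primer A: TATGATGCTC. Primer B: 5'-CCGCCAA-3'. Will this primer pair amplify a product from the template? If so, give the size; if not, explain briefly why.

Yes — a 41 bp product.

Primer A (TATGATGCTC) matches the top strand at positions 107–116; it acts as a forward primer.
Primer B's reverse complement is TTGGCGG, matching the top strand at positions 141–147; it acts as a reverse primer.
The 3' ends face each other across positions 107–147, giving a 41 bp product.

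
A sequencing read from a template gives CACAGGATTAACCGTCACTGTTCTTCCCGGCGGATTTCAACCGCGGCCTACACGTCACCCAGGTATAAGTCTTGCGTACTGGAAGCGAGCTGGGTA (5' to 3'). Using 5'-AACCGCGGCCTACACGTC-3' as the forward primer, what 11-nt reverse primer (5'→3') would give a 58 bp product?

5'-TACCCAGCTCG-3'

The forward primer binds at positions 39–56, so a 58 bp product ends at position 39 + 58 − 1 = 96.
The reverse primer anneals to the top strand over positions 86–96, i.e. to CGAGCTGGGTA.
Its sequence written 5'→3' is the reverse complement: TACCCAGCTCG.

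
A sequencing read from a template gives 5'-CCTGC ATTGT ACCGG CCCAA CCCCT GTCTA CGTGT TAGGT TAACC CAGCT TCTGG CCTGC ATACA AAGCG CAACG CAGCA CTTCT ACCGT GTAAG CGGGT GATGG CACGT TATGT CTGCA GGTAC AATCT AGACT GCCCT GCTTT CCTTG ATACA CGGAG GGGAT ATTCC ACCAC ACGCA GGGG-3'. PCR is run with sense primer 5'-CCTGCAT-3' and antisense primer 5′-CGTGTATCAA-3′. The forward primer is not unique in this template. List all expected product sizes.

The forward primer CCTGCAT matches the top strand at positions 1–7, 56–62.
The reverse primer's reverse complement is TTGATACACG, matching at positions 148–157.
Each forward site pairs with the reverse site to give a product ending at position 157: sizes 157, 102 bp.

157 bp, 102 bp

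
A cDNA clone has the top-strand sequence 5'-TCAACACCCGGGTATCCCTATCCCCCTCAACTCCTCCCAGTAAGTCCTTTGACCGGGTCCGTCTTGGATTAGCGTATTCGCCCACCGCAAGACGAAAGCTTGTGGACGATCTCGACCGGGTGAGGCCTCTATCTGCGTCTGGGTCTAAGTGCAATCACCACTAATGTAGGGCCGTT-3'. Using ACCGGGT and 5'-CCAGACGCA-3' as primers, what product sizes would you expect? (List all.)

The forward primer ACCGGGT matches the top strand at positions 52–58, 115–121.
The reverse primer's reverse complement is TGCGTCTGG, matching at positions 134–142.
Each forward site pairs with the reverse site to give a product ending at position 142: sizes 91, 28 bp.

91 bp, 28 bp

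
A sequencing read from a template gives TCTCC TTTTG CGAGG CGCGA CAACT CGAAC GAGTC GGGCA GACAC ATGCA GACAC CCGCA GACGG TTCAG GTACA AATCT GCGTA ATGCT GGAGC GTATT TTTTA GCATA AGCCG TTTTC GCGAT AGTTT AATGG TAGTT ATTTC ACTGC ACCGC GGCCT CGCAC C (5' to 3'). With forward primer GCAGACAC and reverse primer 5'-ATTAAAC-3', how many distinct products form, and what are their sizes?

Two products: 96 bp, 86 bp

The forward primer GCAGACAC matches the top strand at positions 38–45, 48–55.
The reverse primer's reverse complement is GTTTAAT, matching at positions 127–133.
Each forward site pairs with the reverse site to give a product ending at position 133: sizes 96, 86 bp.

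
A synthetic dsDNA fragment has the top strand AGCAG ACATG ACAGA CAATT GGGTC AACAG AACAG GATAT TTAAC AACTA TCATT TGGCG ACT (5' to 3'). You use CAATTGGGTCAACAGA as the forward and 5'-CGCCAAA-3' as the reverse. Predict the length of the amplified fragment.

45 bp

Forward primer CAATTGGGTCAACAGA is found on the top strand at positions 16–31.
The reverse primer's reverse complement is TTTGGCG, which matches the template at positions 54–60.
Product length = (reverse-primer end) − (forward-primer start) + 1 = 60 − 16 + 1 = 45 bp.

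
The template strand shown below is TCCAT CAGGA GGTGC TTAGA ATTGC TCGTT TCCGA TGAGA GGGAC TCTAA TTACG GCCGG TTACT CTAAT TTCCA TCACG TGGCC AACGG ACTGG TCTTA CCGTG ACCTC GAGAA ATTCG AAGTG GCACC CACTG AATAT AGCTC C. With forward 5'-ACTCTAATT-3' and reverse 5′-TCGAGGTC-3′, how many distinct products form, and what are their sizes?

Two products: 69 bp, 50 bp

The forward primer ACTCTAATT matches the top strand at positions 44–52, 63–71.
The reverse primer's reverse complement is GACCTCGA, matching at positions 105–112.
Each forward site pairs with the reverse site to give a product ending at position 112: sizes 69, 50 bp.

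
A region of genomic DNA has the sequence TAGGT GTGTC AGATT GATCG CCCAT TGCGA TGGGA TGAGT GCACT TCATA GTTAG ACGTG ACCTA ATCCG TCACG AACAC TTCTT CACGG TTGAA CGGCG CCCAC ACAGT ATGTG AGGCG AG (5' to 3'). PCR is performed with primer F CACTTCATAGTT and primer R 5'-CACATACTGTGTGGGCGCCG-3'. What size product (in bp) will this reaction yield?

74 bp

The forward primer matches the template at positions 42–53.
The reverse primer's reverse complement is CGGCGCCCACACAGTATGTG, which matches the template at positions 96–115.
The product runs from position 42 to position 115, so its length is 115 − 42 + 1 = 74 bp.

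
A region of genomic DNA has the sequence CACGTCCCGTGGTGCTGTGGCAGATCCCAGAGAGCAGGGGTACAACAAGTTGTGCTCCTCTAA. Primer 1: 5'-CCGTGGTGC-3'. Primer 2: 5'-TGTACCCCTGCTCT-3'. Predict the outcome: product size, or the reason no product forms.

Yes — a 38 bp product.

Primer 1 (CCGTGGTGC) matches the top strand at positions 7–15; it acts as a forward primer.
Primer 2's reverse complement is AGAGCAGGGGTACA, matching the top strand at positions 31–44; it acts as a reverse primer.
The 3' ends face each other across positions 7–44, giving a 38 bp product.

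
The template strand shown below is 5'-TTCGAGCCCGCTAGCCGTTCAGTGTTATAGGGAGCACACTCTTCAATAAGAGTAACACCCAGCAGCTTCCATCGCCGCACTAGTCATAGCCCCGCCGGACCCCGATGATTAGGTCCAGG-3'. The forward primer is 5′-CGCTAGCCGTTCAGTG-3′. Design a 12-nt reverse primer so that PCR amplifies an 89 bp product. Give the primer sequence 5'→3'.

The forward primer binds at positions 9–24, so an 89 bp product ends at position 9 + 89 − 1 = 97.
The reverse primer anneals to the top strand over positions 86–97, i.e. to ATAGCCCCGCCG.
Its sequence written 5'→3' is the reverse complement: CGGCGGGGCTAT.

5'-CGGCGGGGCTAT-3'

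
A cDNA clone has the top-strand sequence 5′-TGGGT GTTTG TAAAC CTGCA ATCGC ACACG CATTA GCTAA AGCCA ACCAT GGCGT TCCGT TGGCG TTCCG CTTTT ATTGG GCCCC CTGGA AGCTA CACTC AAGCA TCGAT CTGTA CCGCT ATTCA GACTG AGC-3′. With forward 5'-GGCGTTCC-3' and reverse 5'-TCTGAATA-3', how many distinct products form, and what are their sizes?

Two products: 77 bp, 66 bp

The forward primer GGCGTTCC matches the top strand at positions 51–58, 62–69.
The reverse primer's reverse complement is TATTCAGA, matching at positions 120–127.
Each forward site pairs with the reverse site to give a product ending at position 127: sizes 77, 66 bp.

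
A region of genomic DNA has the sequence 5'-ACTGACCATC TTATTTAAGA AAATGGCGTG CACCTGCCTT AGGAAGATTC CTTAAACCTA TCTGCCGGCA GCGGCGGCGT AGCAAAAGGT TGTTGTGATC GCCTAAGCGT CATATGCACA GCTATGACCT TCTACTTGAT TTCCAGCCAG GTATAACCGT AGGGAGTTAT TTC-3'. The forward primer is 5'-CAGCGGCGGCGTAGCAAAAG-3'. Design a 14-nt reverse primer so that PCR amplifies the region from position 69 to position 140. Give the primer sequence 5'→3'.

5'-ATCAAGTAGAAGGT-3'

The product's 3' end on the top strand is position 140.
The reverse primer anneals to the top strand over positions 127–140, i.e. to ACCTTCTACTTGAT.
Its sequence written 5'→3' is the reverse complement: ATCAAGTAGAAGGT.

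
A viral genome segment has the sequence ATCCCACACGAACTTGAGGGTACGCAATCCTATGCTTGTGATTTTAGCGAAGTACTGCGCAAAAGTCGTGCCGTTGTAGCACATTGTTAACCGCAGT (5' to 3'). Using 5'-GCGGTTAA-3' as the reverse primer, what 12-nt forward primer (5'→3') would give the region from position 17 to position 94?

5'-AGGGTACGCAAT-3'

The reverse primer's reverse complement TTAACCGC matches the template at positions 87–94; the product starts at position 17.
The forward primer is identical to the top strand over positions 17–28: AGGGTACGCAAT.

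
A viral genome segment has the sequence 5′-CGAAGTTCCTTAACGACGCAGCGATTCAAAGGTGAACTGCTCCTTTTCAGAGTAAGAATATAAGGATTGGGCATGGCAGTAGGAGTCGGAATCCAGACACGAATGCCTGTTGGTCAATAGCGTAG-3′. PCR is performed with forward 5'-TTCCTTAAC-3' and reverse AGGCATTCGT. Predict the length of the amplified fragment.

Scanning the template, TTCCTTAAC occurs at positions 6–14; this primer anneals to the bottom strand there with its 3' end pointing downstream.
The reverse primer's reverse complement is ACGAATGCCT, which matches the template at positions 99–108.
Amplicon spans positions 6–108: 103 bp.

103 bp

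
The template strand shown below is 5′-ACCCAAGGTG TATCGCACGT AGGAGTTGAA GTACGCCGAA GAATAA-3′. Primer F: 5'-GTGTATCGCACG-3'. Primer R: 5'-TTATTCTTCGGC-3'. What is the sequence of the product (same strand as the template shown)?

Forward primer GTGTATCGCACG is found on the top strand at positions 8–19.
Taking the reverse complement of TTATTCTTCGGC gives GCCGAAGAATAA, found at positions 35–46 on the template; the primer anneals here to the top strand with its 3' end pointing upstream.
The product is the template from position 8 through 46 (39 bp).

5'-GTGTATCGCACGTAGGAGTTGAAGTACGCCGAAGAATAA-3'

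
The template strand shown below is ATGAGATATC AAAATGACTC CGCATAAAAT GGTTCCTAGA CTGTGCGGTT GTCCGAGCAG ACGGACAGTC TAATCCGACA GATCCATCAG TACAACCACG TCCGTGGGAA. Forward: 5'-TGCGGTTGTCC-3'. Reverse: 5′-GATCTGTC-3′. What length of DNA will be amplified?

41 bp

The forward primer matches the template at positions 44–54.
Reverse complement of the reverse primer: GACAGATC. This occurs on the top strand at positions 77–84.
Amplicon spans positions 44–84: 41 bp.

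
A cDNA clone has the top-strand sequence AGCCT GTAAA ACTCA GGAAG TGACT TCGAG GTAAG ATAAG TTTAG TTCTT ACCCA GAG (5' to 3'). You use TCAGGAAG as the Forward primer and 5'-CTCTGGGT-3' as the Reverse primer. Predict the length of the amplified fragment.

46 bp

The forward primer matches the template at positions 13–20.
Reverse complement of the reverse primer: ACCCAGAG. This occurs on the top strand at positions 51–58.
The product runs from position 13 to position 58, so its length is 58 − 13 + 1 = 46 bp.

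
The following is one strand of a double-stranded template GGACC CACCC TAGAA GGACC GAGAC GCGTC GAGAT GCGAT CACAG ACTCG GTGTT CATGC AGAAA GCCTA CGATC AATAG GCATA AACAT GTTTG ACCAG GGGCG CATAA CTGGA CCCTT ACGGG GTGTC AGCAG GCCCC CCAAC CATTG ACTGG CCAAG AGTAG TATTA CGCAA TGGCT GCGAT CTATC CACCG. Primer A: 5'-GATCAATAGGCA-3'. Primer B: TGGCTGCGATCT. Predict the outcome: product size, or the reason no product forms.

Primer A (GATCAATAGGCA) matches the top strand at positions 72–83 (3' end points downstream).
Primer B (TGGCTGCGATCT) also matches the top strand directly, at positions 176–187 — its reverse complement AGATCGCAGCCA is not present.
Both primers anneal to the bottom strand with 3' ends pointing the same way, so neither can prime synthesis back toward the other.

No product — both primers anneal to the same strand and extend in the same direction.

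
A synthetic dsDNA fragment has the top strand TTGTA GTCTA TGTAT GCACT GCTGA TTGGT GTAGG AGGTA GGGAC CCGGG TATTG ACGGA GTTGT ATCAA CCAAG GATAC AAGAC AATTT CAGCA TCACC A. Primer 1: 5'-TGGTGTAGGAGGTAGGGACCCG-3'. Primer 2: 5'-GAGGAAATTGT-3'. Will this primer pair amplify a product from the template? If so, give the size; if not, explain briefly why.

Primer 2 (GAGGAAATTGT) does not match the top strand, and its reverse complement ACAATTTCCTC does not match either.
With no annealing site for primer 2, no amplification occurs.

No product — primer 2 has no binding site in the template.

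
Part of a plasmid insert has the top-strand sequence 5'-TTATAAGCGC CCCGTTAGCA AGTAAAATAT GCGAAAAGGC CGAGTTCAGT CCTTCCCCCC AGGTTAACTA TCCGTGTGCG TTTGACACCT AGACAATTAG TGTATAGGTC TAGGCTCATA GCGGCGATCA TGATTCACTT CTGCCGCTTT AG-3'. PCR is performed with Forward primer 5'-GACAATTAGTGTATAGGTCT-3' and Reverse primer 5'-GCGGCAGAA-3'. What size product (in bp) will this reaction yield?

56 bp

Forward primer GACAATTAGTGTATAGGTCT is found on the top strand at positions 92–111.
The reverse primer's reverse complement is TTCTGCCGC, which matches the template at positions 139–147.
Product length = (reverse-primer end) − (forward-primer start) + 1 = 147 − 92 + 1 = 56 bp.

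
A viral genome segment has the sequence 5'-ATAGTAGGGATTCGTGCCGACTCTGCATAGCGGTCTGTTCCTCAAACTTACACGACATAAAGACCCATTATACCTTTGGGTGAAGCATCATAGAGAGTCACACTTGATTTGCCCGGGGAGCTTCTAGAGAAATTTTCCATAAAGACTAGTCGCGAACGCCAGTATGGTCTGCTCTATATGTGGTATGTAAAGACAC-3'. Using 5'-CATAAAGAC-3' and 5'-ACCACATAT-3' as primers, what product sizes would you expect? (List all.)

The forward primer CATAAAGAC matches the top strand at positions 56–64, 138–146.
The reverse primer's reverse complement is ATATGTGGT, matching at positions 176–184.
Each forward site pairs with the reverse site to give a product ending at position 184: sizes 129, 47 bp.

129 bp, 47 bp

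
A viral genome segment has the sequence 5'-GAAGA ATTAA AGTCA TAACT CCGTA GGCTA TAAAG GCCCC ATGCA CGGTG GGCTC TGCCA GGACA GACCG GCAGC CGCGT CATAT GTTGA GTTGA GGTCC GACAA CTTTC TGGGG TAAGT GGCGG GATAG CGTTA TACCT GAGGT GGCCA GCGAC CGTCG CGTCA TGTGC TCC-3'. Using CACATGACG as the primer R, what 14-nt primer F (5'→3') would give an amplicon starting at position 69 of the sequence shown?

The reverse primer's reverse complement CGTCATGTG matches the template at positions 161–169; the product starts at position 69.
The forward primer is identical to the top strand over positions 69–82: CGGCAGCCGCGTCA.

5'-CGGCAGCCGCGTCA-3'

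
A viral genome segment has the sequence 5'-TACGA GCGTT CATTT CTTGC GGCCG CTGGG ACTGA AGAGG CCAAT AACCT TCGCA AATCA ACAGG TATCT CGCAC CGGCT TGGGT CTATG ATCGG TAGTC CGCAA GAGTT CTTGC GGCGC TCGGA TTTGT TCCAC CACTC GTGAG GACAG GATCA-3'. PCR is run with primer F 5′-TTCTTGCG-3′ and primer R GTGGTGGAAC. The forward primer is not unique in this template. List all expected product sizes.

125 bp, 30 bp

The forward primer TTCTTGCG matches the top strand at positions 14–21, 109–116.
The reverse primer's reverse complement is GTTCCACCAC, matching at positions 129–138.
Each forward site pairs with the reverse site to give a product ending at position 138: sizes 125, 30 bp.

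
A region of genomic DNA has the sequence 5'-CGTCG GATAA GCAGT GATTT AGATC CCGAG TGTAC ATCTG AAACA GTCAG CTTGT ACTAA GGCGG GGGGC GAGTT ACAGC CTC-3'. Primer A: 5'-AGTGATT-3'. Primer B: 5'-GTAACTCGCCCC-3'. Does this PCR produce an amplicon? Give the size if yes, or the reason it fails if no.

Primer A (AGTGATT) matches the top strand at positions 13–19; it acts as a forward primer.
Primer B's reverse complement is GGGGCGAGTTAC, matching the top strand at positions 66–77; it acts as a reverse primer.
The 3' ends face each other across positions 13–77, giving a 65 bp product.

Yes — a 65 bp product.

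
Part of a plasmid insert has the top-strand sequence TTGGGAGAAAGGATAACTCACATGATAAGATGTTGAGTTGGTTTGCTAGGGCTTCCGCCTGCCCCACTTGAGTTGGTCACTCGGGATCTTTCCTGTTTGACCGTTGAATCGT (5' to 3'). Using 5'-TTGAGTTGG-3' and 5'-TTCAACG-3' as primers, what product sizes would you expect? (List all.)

76 bp, 41 bp

The forward primer TTGAGTTGG matches the top strand at positions 33–41, 68–76.
The reverse primer's reverse complement is CGTTGAA, matching at positions 102–108.
Each forward site pairs with the reverse site to give a product ending at position 108: sizes 76, 41 bp.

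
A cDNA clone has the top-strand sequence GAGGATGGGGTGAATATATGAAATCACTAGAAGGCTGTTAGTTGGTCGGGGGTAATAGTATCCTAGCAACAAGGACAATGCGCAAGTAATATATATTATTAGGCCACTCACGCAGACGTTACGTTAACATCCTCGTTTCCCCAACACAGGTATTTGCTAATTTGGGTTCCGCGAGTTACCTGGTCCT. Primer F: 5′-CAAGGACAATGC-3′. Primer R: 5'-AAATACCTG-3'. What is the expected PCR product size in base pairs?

86 bp

Forward primer CAAGGACAATGC is found on the top strand at positions 70–81.
The reverse primer's reverse complement is CAGGTATTT, which matches the template at positions 147–155.
Amplicon spans positions 70–155: 86 bp.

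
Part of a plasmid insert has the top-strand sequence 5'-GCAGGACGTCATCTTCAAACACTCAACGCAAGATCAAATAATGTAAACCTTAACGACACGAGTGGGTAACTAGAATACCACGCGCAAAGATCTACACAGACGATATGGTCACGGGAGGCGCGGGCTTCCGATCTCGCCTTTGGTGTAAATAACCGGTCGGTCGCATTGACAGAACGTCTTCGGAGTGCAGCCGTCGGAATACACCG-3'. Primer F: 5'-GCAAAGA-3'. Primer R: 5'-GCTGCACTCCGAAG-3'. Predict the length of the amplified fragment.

Forward primer GCAAAGA is found on the top strand at positions 84–90.
Taking the reverse complement of GCTGCACTCCGAAG gives CTTCGGAGTGCAGC, found at positions 178–191 on the template; the primer anneals here to the top strand with its 3' end pointing upstream.
The product runs from position 84 to position 191, so its length is 191 − 84 + 1 = 108 bp.

108 bp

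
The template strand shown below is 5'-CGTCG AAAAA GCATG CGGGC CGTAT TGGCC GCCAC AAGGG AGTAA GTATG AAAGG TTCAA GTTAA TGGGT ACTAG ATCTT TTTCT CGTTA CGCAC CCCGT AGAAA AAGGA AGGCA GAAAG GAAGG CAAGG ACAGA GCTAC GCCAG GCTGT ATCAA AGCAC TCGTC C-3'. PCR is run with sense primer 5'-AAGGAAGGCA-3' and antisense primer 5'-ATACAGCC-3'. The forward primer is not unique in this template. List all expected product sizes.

47 bp, 35 bp

The forward primer AAGGAAGGCA matches the top strand at positions 106–115, 118–127.
The reverse primer's reverse complement is GGCTGTAT, matching at positions 145–152.
Each forward site pairs with the reverse site to give a product ending at position 152: sizes 47, 35 bp.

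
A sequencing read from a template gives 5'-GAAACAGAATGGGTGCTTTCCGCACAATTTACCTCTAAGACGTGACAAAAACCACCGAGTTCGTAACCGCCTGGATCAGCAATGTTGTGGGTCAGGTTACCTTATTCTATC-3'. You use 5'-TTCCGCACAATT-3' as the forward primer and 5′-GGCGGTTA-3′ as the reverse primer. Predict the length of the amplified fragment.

54 bp

Forward primer TTCCGCACAATT is found on the top strand at positions 18–29.
Taking the reverse complement of GGCGGTTA gives TAACCGCC, found at positions 64–71 on the template; the primer anneals here to the top strand with its 3' end pointing upstream.
Product length = (reverse-primer end) − (forward-primer start) + 1 = 71 − 18 + 1 = 54 bp.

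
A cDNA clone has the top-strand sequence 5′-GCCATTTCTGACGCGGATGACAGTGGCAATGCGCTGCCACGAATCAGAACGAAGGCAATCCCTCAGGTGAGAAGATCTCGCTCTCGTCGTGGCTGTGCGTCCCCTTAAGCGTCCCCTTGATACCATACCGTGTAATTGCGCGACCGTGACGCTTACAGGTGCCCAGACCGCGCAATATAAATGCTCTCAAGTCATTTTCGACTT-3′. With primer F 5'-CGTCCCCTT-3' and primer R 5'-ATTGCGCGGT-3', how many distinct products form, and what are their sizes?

Two products: 79 bp, 67 bp

The forward primer CGTCCCCTT matches the top strand at positions 98–106, 110–118.
The reverse primer's reverse complement is ACCGCGCAAT, matching at positions 167–176.
Each forward site pairs with the reverse site to give a product ending at position 176: sizes 79, 67 bp.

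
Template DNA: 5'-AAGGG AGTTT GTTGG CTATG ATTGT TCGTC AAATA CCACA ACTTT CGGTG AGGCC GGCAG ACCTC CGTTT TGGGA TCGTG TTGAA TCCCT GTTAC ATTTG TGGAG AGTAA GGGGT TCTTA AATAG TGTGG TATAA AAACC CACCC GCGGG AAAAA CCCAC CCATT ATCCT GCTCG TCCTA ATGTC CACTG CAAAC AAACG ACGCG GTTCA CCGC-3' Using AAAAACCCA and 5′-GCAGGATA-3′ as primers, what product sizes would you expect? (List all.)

The forward primer AAAAACCCA matches the top strand at positions 134–142, 151–159.
The reverse primer's reverse complement is TATCCTGC, matching at positions 165–172.
Each forward site pairs with the reverse site to give a product ending at position 172: sizes 39, 22 bp.

39 bp, 22 bp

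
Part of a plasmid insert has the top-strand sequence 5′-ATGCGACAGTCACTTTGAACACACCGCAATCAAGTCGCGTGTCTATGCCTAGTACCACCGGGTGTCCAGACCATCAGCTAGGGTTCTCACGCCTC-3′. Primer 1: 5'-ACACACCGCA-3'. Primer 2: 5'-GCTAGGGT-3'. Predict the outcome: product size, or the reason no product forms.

Primer 1 (ACACACCGCA) matches the top strand at positions 19–28 (3' end points downstream).
Primer 2 (GCTAGGGT) also matches the top strand directly, at positions 77–84 — its reverse complement ACCCTAGC is not present.
Both primers anneal to the bottom strand with 3' ends pointing the same way, so neither can prime synthesis back toward the other.

No product — both primers anneal to the same strand and extend in the same direction.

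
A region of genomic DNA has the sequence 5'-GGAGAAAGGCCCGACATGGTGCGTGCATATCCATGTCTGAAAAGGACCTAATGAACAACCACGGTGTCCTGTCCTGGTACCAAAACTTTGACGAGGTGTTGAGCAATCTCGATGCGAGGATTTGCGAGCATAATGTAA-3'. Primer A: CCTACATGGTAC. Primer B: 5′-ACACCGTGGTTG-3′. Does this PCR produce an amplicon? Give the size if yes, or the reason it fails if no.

Primer A (CCTACATGGTAC) does not match the top strand, and its reverse complement GTACCATGTAGG does not match either.
With no annealing site for primer A, no amplification occurs.

No product — primer A has no binding site in the template.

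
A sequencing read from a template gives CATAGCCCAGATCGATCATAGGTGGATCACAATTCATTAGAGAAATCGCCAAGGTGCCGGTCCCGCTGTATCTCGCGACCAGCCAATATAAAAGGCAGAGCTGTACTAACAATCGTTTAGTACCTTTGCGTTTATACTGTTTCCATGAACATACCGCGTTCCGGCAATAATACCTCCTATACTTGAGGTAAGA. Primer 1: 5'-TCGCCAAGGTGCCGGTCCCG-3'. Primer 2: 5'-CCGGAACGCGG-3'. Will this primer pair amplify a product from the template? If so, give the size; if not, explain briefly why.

Yes — a 119 bp product.

Primer 1 (TCGCCAAGGTGCCGGTCCCG) matches the top strand at positions 46–65; it acts as a forward primer.
Primer 2's reverse complement is CCGCGTTCCGG, matching the top strand at positions 154–164; it acts as a reverse primer.
The 3' ends face each other across positions 46–164, giving a 119 bp product.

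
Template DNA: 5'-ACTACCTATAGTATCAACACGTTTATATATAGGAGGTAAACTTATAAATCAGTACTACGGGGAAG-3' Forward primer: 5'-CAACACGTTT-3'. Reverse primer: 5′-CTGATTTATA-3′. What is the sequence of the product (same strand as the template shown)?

5'-CAACACGTTTATATATAGGAGGTAAACTTATAAATCAG-3'

Forward primer CAACACGTTT is found on the top strand at positions 15–24.
The reverse primer's reverse complement is TATAAATCAG, which matches the template at positions 43–52.
The product is the template from position 15 through 52 (38 bp).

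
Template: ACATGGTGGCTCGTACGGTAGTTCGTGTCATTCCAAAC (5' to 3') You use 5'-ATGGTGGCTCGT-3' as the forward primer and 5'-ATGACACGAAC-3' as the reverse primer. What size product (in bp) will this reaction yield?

Forward primer ATGGTGGCTCGT is found on the top strand at positions 3–14.
Reverse complement of the reverse primer: GTTCGTGTCAT. This occurs on the top strand at positions 21–31.
Product length = (reverse-primer end) − (forward-primer start) + 1 = 31 − 3 + 1 = 29 bp.

29 bp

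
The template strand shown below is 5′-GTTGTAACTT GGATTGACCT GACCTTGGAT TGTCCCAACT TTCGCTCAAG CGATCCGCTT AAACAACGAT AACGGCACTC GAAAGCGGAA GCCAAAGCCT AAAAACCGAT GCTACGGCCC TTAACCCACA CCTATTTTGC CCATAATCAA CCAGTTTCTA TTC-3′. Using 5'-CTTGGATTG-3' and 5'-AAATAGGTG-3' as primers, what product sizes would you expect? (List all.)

The forward primer CTTGGATTG matches the top strand at positions 8–16, 24–32.
The reverse primer's reverse complement is CACCTATTT, matching at positions 129–137.
Each forward site pairs with the reverse site to give a product ending at position 137: sizes 130, 114 bp.

130 bp, 114 bp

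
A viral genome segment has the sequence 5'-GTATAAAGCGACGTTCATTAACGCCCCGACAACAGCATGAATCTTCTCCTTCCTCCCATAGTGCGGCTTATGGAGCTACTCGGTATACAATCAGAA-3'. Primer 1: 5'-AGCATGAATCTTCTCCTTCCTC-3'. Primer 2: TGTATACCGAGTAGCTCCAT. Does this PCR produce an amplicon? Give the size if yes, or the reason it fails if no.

Primer 1 (AGCATGAATCTTCTCCTTCCTC) matches the top strand at positions 34–55; it acts as a forward primer.
Primer 2's reverse complement is ATGGAGCTACTCGGTATACA, matching the top strand at positions 70–89; it acts as a reverse primer.
The 3' ends face each other across positions 34–89, giving a 56 bp product.

Yes — a 56 bp product.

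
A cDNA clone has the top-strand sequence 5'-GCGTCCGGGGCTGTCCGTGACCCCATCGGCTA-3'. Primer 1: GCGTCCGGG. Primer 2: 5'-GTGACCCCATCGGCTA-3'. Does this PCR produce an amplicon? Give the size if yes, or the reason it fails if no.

Primer 1 (GCGTCCGGG) matches the top strand at positions 1–9 (3' end points downstream).
Primer 2 (GTGACCCCATCGGCTA) also matches the top strand directly, at positions 17–32 — its reverse complement TAGCCGATGGGGTCAC is not present.
Both primers anneal to the bottom strand with 3' ends pointing the same way, so neither can prime synthesis back toward the other.

No product — both primers anneal to the same strand and extend in the same direction.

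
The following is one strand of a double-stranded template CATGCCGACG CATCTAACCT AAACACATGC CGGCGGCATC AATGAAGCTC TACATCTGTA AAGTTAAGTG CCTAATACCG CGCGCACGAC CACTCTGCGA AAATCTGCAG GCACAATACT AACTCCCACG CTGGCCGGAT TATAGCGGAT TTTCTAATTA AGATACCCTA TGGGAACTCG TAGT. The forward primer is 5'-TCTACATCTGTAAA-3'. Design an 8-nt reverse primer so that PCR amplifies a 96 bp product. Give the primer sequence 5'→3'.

The forward primer binds at positions 49–62, so a 96 bp product ends at position 49 + 96 − 1 = 144.
The reverse primer anneals to the top strand over positions 137–144, i.e. to GGATTATA.
Its sequence written 5'→3' is the reverse complement: TATAATCC.

5'-TATAATCC-3'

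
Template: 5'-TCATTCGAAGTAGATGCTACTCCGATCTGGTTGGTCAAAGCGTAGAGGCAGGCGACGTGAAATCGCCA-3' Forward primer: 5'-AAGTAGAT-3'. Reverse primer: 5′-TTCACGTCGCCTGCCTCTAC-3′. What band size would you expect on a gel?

54 bp

Scanning the template, AAGTAGAT occurs at positions 8–15; this primer anneals to the bottom strand there with its 3' end pointing downstream.
The reverse primer's reverse complement is GTAGAGGCAGGCGACGTGAA, which matches the template at positions 42–61.
Product length = (reverse-primer end) − (forward-primer start) + 1 = 61 − 8 + 1 = 54 bp.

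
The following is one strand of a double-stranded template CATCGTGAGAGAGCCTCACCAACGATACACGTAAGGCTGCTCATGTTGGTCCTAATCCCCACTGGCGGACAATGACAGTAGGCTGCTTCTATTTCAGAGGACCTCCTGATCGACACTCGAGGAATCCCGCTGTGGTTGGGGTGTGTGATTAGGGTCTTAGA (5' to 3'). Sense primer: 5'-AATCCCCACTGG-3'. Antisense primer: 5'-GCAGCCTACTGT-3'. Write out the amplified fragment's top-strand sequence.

5'-AATCCCCACTGGCGGACAATGACAGTAGGCTGC-3'

Scanning the template, AATCCCCACTGG occurs at positions 54–65; this primer anneals to the bottom strand there with its 3' end pointing downstream.
The reverse primer's reverse complement is ACAGTAGGCTGC, which matches the template at positions 75–86.
The product is the template from position 54 through 86 (33 bp).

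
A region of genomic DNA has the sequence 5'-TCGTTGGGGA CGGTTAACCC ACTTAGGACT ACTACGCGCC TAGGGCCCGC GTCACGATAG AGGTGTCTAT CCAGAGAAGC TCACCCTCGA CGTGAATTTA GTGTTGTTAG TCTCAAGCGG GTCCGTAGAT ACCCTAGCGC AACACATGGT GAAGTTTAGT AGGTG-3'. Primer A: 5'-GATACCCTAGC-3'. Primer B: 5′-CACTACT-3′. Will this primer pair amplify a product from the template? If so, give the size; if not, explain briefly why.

Primer B (CACTACT) does not match the top strand, and its reverse complement AGTAGTG does not match either.
With no annealing site for primer B, no amplification occurs.

No product — primer B has no binding site in the template.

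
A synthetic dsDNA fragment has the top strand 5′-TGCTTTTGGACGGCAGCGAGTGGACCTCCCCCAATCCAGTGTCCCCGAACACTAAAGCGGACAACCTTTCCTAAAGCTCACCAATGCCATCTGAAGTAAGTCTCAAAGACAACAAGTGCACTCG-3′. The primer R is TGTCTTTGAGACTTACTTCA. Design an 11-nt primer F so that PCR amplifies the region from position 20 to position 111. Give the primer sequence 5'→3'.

The reverse primer's reverse complement TGAAGTAAGTCTCAAAGACA matches the template at positions 92–111; the product starts at position 20.
The forward primer is identical to the top strand over positions 20–30: GTGGACCTCCC.

5'-GTGGACCTCCC-3'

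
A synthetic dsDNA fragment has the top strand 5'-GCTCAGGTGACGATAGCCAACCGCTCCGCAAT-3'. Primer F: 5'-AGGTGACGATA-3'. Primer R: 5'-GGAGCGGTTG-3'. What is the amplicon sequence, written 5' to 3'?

Scanning the template, AGGTGACGATA occurs at positions 5–15; this primer anneals to the bottom strand there with its 3' end pointing downstream.
Taking the reverse complement of GGAGCGGTTG gives CAACCGCTCC, found at positions 18–27 on the template; the primer anneals here to the top strand with its 3' end pointing upstream.
The product is the template from position 5 through 27 (23 bp).

5'-AGGTGACGATAGCCAACCGCTCC-3'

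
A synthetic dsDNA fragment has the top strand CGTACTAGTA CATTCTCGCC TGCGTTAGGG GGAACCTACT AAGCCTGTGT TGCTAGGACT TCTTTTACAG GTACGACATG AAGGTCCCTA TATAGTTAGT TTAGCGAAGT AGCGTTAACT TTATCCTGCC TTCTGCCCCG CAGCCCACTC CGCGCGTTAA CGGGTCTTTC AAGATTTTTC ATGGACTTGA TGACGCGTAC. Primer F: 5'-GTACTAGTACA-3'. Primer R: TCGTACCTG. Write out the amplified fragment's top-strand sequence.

5'-GTACTAGTACATTCTCGCCTGCGTTAGGGGGAACCTACTAAGCCTGTGTTGCTAGGACTTCTTTTACAGGTACGA-3'

The forward primer matches the template at positions 2–12.
The reverse primer's reverse complement is CAGGTACGA, which matches the template at positions 68–76.
The product is the template from position 2 through 76 (75 bp).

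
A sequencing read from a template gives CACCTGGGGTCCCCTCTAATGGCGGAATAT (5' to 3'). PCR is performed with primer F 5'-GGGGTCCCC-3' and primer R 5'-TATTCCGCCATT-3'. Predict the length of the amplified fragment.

The forward primer matches the template at positions 6–14.
Taking the reverse complement of TATTCCGCCATT gives AATGGCGGAATA, found at positions 18–29 on the template; the primer anneals here to the top strand with its 3' end pointing upstream.
Product length = (reverse-primer end) − (forward-primer start) + 1 = 29 − 6 + 1 = 24 bp.

24 bp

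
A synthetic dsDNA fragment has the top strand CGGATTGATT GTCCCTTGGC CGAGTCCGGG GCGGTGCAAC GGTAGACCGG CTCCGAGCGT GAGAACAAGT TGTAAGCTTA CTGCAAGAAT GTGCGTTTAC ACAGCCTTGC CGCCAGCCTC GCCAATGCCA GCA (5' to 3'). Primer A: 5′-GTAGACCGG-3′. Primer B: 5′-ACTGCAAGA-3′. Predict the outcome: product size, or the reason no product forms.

Primer A (GTAGACCGG) matches the top strand at positions 42–50 (3' end points downstream).
Primer B (ACTGCAAGA) also matches the top strand directly, at positions 80–88 — its reverse complement TCTTGCAGT is not present.
Both primers anneal to the bottom strand with 3' ends pointing the same way, so neither can prime synthesis back toward the other.

No product — both primers anneal to the same strand and extend in the same direction.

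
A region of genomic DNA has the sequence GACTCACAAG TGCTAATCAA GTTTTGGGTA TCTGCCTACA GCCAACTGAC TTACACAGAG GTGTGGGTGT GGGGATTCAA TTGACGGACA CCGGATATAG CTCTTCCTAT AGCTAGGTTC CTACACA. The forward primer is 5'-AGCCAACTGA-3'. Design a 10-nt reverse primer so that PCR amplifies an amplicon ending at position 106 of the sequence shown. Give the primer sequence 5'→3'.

The forward primer binds at positions 40–49; the product's 3' end on the top strand is position 106.
The reverse primer anneals to the top strand over positions 97–106, i.e. to ATAGCTCTTC.
Its sequence written 5'→3' is the reverse complement: GAAGAGCTAT.

5'-GAAGAGCTAT-3'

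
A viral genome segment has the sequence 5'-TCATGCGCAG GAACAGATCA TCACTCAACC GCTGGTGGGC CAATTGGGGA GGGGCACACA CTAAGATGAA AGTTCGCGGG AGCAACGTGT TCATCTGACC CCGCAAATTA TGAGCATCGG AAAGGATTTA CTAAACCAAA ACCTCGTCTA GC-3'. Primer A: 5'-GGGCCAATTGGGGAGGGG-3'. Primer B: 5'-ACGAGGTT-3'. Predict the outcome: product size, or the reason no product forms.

Yes — a 111 bp product.

Primer A (GGGCCAATTGGGGAGGGG) matches the top strand at positions 37–54; it acts as a forward primer.
Primer B's reverse complement is AACCTCGT, matching the top strand at positions 140–147; it acts as a reverse primer.
The 3' ends face each other across positions 37–147, giving a 111 bp product.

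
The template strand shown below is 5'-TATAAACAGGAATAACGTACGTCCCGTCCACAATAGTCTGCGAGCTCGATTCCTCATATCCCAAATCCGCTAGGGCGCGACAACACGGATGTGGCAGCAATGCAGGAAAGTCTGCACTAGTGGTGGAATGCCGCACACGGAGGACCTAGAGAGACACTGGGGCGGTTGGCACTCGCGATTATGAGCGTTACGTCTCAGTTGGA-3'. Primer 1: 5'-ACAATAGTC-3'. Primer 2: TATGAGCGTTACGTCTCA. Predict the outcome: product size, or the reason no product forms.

No product — both primers anneal to the same strand and extend in the same direction.

Primer 1 (ACAATAGTC) matches the top strand at positions 30–38 (3' end points downstream).
Primer 2 (TATGAGCGTTACGTCTCA) also matches the top strand directly, at positions 180–197 — its reverse complement TGAGACGTAACGCTCATA is not present.
Both primers anneal to the bottom strand with 3' ends pointing the same way, so neither can prime synthesis back toward the other.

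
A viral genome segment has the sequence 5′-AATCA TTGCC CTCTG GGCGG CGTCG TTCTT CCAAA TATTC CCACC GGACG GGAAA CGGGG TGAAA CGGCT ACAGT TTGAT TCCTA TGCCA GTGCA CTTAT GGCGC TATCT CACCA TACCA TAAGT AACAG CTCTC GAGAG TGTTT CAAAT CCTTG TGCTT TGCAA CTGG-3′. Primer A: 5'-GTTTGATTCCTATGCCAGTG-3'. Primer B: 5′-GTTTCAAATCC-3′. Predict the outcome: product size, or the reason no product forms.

Primer A (GTTTGATTCCTATGCCAGTG) matches the top strand at positions 74–93 (3' end points downstream).
Primer B (GTTTCAAATCC) also matches the top strand directly, at positions 142–152 — its reverse complement GGATTTGAAAC is not present.
Both primers anneal to the bottom strand with 3' ends pointing the same way, so neither can prime synthesis back toward the other.

No product — both primers anneal to the same strand and extend in the same direction.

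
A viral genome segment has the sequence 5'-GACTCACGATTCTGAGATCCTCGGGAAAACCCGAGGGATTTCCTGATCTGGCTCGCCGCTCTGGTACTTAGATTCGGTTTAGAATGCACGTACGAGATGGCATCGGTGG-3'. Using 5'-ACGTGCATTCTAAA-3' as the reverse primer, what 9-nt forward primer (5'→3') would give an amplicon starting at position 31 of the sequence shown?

The reverse primer's reverse complement TTTAGAATGCACGT matches the template at positions 78–91; the product starts at position 31.
The forward primer is identical to the top strand over positions 31–39: CCGAGGGAT.

5'-CCGAGGGAT-3'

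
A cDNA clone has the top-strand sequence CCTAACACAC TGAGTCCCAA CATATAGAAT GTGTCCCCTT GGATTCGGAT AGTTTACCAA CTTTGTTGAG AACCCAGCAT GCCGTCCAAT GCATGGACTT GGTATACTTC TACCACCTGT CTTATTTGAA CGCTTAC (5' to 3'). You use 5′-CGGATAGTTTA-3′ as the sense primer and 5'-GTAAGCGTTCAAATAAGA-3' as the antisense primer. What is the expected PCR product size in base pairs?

Forward primer CGGATAGTTTA is found on the top strand at positions 46–56.
The reverse primer's reverse complement is TCTTATTTGAACGCTTAC, which matches the template at positions 120–137.
Amplicon spans positions 46–137: 92 bp.

92 bp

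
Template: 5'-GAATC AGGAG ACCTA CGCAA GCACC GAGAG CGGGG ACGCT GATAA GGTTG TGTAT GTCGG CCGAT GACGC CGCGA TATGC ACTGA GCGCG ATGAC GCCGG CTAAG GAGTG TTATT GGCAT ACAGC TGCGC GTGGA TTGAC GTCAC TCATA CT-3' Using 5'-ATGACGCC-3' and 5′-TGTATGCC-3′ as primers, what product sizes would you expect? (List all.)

60 bp, 33 bp

The forward primer ATGACGCC matches the top strand at positions 64–71, 91–98.
The reverse primer's reverse complement is GGCATACA, matching at positions 116–123.
Each forward site pairs with the reverse site to give a product ending at position 123: sizes 60, 33 bp.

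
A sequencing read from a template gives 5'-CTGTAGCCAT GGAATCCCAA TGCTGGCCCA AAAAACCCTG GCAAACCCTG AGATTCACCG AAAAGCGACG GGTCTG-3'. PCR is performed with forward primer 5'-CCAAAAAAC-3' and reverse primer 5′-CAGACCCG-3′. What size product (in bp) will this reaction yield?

The forward primer matches the template at positions 28–36.
Reverse complement of the reverse primer: CGGGTCTG. This occurs on the top strand at positions 69–76.
Product length = (reverse-primer end) − (forward-primer start) + 1 = 76 − 28 + 1 = 49 bp.

49 bp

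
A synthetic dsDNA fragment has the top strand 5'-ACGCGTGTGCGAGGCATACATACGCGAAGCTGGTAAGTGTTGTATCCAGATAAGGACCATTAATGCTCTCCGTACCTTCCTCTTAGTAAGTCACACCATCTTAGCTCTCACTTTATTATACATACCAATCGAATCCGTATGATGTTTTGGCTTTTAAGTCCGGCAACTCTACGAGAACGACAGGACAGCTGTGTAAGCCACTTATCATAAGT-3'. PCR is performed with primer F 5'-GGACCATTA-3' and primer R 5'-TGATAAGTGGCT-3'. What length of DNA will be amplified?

154 bp

Scanning the template, GGACCATTA occurs at positions 54–62; this primer anneals to the bottom strand there with its 3' end pointing downstream.
Taking the reverse complement of TGATAAGTGGCT gives AGCCACTTATCA, found at positions 196–207 on the template; the primer anneals here to the top strand with its 3' end pointing upstream.
Amplicon spans positions 54–207: 154 bp.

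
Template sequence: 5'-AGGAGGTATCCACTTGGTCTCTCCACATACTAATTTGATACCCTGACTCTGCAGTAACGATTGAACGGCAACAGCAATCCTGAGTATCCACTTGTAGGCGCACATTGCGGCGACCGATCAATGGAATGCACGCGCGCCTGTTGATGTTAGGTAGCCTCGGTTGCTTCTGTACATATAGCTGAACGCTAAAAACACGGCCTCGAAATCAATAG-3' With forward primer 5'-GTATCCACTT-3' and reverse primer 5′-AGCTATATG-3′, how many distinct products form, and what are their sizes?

The forward primer GTATCCACTT matches the top strand at positions 6–15, 84–93.
The reverse primer's reverse complement is CATATAGCT, matching at positions 172–180.
Each forward site pairs with the reverse site to give a product ending at position 180: sizes 175, 97 bp.

Two products: 175 bp, 97 bp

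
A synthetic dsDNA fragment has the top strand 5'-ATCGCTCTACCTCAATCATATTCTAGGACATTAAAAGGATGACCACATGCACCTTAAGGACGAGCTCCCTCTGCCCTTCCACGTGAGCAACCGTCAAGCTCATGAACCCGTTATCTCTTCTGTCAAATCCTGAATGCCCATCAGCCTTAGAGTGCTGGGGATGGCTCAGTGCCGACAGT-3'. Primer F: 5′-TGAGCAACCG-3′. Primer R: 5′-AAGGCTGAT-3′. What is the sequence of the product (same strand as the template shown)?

Scanning the template, TGAGCAACCG occurs at positions 84–93; this primer anneals to the bottom strand there with its 3' end pointing downstream.
The reverse primer's reverse complement is ATCAGCCTT, which matches the template at positions 140–148.
The product is the template from position 84 through 148 (65 bp).

5'-TGAGCAACCGTCAAGCTCATGAACCCGTTATCTCTTCTGTCAAATCCTGAATGCCCATCAGCCTT-3'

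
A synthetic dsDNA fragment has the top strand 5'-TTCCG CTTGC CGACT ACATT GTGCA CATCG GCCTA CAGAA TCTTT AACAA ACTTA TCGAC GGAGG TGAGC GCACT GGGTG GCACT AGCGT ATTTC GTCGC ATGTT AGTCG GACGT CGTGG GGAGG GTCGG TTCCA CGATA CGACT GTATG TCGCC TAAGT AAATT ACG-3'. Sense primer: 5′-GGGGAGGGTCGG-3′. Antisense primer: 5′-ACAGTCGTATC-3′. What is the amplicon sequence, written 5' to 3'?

The forward primer matches the template at positions 119–130.
Reverse complement of the reverse primer: GATACGACTGT. This occurs on the top strand at positions 137–147.
The product is the template from position 119 through 147 (29 bp).

5'-GGGGAGGGTCGGTTCCACGATACGACTGT-3'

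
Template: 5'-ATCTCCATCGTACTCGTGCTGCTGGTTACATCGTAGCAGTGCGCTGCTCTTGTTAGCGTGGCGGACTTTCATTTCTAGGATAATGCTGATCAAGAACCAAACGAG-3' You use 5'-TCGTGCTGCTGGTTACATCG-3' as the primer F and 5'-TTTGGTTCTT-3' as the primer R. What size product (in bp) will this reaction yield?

The forward primer matches the template at positions 14–33.
Reverse complement of the reverse primer: AAGAACCAAA. This occurs on the top strand at positions 92–101.
Product length = (reverse-primer end) − (forward-primer start) + 1 = 101 − 14 + 1 = 88 bp.

88 bp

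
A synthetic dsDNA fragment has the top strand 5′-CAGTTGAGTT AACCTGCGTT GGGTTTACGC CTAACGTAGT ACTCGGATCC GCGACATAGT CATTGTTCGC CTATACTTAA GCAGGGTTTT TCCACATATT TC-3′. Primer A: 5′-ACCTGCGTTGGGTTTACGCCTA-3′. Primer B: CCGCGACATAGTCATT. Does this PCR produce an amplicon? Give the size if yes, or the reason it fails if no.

Primer A (ACCTGCGTTGGGTTTACGCCTA) matches the top strand at positions 12–33 (3' end points downstream).
Primer B (CCGCGACATAGTCATT) also matches the top strand directly, at positions 49–64 — its reverse complement AATGACTATGTCGCGG is not present.
Both primers anneal to the bottom strand with 3' ends pointing the same way, so neither can prime synthesis back toward the other.

No product — both primers anneal to the same strand and extend in the same direction.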